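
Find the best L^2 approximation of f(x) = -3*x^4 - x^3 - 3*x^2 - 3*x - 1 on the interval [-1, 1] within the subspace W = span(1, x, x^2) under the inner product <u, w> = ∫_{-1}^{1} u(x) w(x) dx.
g(x) = -39*x^2/7 - 18*x/5 - 26/35

The best approximation g ∈ W is the orthogonal projection of f onto W. Writing g = a_0 + a_1 x + a_2 x^2, the coefficients solve the normal equations G · a = b where
  G_{ij} = <φ_i, φ_j> and b_i = <f, φ_i>, with φ_0 = 1, φ_1 = x, φ_2 = x^2.
G =
  [2, 0, 2/3]
  [0, 2/3, 0]
  [2/3, 0, 2/5],
b = (-26/5, -12/5, -286/105).
Solving gives a_0 = -26/35, a_1 = -18/5, a_2 = -39/7, so
  g(x) = -39*x^2/7 - 18*x/5 - 26/35.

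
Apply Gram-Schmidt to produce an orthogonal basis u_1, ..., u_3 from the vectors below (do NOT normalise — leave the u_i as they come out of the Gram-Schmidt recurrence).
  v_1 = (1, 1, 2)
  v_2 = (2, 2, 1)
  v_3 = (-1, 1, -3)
Orthogonal basis:
  u_1 = (1, 1, 2)
  u_2 = (1, 1, -1)
  u_3 = (-1, 1, 0)

Apply the Gram-Schmidt recurrence
  u_1 = v_1
  u_i = v_i − Σ_{j<i} ((v_i · u_j) / (u_j · u_j)) · u_j.

Step by step this gives:
  u_1 = (1, 1, 2)
  u_2 = (1, 1, -1)
  u_3 = (-1, 1, 0)

Orthogonality check:
  u_2 · u_1 = 0 (should be 0)
  u_3 · u_1 = 0 (should be 0)
  u_3 · u_2 = 0 (should be 0)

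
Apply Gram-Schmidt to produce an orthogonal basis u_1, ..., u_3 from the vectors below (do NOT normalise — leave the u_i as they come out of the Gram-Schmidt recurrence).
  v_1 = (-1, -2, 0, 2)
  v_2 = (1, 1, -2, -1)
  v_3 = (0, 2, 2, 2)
Orthogonal basis:
  u_1 = (-1, -2, 0, 2)
  u_2 = (4/9, -1/9, -2, 1/9)
  u_3 = (8/19, 36/19, 2/19, 40/19)

Apply the Gram-Schmidt recurrence
  u_1 = v_1
  u_i = v_i − Σ_{j<i} ((v_i · u_j) / (u_j · u_j)) · u_j.

Step by step this gives:
  u_1 = (-1, -2, 0, 2)
  u_2 = (4/9, -1/9, -2, 1/9)
  u_3 = (8/19, 36/19, 2/19, 40/19)

Orthogonality check:
  u_2 · u_1 = 0 (should be 0)
  u_3 · u_1 = 0 (should be 0)
  u_3 · u_2 = 0 (should be 0)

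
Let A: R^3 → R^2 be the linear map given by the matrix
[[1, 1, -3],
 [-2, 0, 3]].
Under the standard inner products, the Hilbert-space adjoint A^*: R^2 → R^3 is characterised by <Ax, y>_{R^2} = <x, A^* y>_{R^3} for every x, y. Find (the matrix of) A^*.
A^* = A^T =
[[1, -2],
 [1, 0],
 [-3, 3]]

For real matrices with standard dot products, the defining identity <Ax, y> = <x, A^* y> gives (Ax)^T y = x^T (A^*) y, i.e. x^T A^T y = x^T (A^*) y. Since this holds for all x, y, we must have A^* = A^T. Therefore
A^* =
[[1, -2],
 [1, 0],
 [-3, 3]].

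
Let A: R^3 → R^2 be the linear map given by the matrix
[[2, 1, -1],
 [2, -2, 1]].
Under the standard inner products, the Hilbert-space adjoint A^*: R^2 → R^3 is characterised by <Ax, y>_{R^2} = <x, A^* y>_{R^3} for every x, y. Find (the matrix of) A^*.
A^* = A^T =
[[2, 2],
 [1, -2],
 [-1, 1]]

For real matrices with standard dot products, the defining identity <Ax, y> = <x, A^* y> gives (Ax)^T y = x^T (A^*) y, i.e. x^T A^T y = x^T (A^*) y. Since this holds for all x, y, we must have A^* = A^T. Therefore
A^* =
[[2, 2],
 [1, -2],
 [-1, 1]].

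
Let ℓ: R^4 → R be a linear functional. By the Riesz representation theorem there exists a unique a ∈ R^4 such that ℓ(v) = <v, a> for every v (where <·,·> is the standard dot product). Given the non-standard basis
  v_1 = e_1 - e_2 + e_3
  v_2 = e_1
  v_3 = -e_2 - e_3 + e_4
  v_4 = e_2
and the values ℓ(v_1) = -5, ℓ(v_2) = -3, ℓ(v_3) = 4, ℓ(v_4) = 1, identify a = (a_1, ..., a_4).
a = (-3, 1, -1, 4)

Write a = (a_1, ..., a_4) in the standard basis. For each basis vector v_i, ℓ(v_i) = <v_i, a> is a linear equation in the a_j's. Collect the n equations into a matrix system V a = ℓ, where row i of V is v_i (expressed in the standard basis). Since V is invertible (lower-triangular with 1s on the diagonal, up to permutation), solve by back-substitution:
  V =
[[1, -1, 1, 0],
 [1, 0, 0, 0],
 [0, -1, -1, 1],
 [0, 1, 0, 0]]
  V a = (-5, -3, 4, 1)
Solving gives a = (-3, 1, -1, 4).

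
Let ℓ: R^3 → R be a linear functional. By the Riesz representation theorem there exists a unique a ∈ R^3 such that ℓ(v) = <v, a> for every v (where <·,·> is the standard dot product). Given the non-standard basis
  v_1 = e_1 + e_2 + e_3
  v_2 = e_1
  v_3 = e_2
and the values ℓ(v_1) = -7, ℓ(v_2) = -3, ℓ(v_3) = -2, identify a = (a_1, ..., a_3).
a = (-3, -2, -2)

Write a = (a_1, ..., a_3) in the standard basis. For each basis vector v_i, ℓ(v_i) = <v_i, a> is a linear equation in the a_j's. Collect the n equations into a matrix system V a = ℓ, where row i of V is v_i (expressed in the standard basis). Since V is invertible (lower-triangular with 1s on the diagonal, up to permutation), solve by back-substitution:
  V =
[[1, 1, 1],
 [1, 0, 0],
 [0, 1, 0]]
  V a = (-7, -3, -2)
Solving gives a = (-3, -2, -2).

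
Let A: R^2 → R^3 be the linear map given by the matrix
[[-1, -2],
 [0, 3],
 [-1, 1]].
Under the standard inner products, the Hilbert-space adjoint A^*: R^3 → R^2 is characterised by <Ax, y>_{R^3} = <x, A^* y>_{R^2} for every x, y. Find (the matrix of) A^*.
A^* = A^T =
[[-1, 0, -1],
 [-2, 3, 1]]

For real matrices with standard dot products, the defining identity <Ax, y> = <x, A^* y> gives (Ax)^T y = x^T (A^*) y, i.e. x^T A^T y = x^T (A^*) y. Since this holds for all x, y, we must have A^* = A^T. Therefore
A^* =
[[-1, 0, -1],
 [-2, 3, 1]].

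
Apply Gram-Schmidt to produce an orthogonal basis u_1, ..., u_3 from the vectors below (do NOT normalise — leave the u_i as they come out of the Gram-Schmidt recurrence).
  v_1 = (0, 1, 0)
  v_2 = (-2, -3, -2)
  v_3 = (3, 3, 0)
Orthogonal basis:
  u_1 = (0, 1, 0)
  u_2 = (-2, 0, -2)
  u_3 = (3/2, 0, -3/2)

Apply the Gram-Schmidt recurrence
  u_1 = v_1
  u_i = v_i − Σ_{j<i} ((v_i · u_j) / (u_j · u_j)) · u_j.

Step by step this gives:
  u_1 = (0, 1, 0)
  u_2 = (-2, 0, -2)
  u_3 = (3/2, 0, -3/2)

Orthogonality check:
  u_2 · u_1 = 0 (should be 0)
  u_3 · u_1 = 0 (should be 0)
  u_3 · u_2 = 0 (should be 0)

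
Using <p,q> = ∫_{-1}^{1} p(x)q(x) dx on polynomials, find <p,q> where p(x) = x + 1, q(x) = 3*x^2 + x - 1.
<p,q> = 2/3

Expand the product: p(x)·q(x) = 3*x^3 + 4*x^2 - 1.
∫_{-1}^{1} of each monomial x^k gives [2/(k+1) if k even, 0 if k odd]. Integrating term-by-term (or equivalently evaluating the antiderivative F(x) = 3*x^4/4 + 4*x^3/3 - x at the endpoints):
  F(1) − F(−1) = 13/12 − (5/12) = 2/3.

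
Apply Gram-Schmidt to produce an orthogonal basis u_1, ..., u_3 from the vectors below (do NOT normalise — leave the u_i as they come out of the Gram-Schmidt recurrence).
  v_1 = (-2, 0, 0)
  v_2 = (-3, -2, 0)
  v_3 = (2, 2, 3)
Orthogonal basis:
  u_1 = (-2, 0, 0)
  u_2 = (0, -2, 0)
  u_3 = (0, 0, 3)

Apply the Gram-Schmidt recurrence
  u_1 = v_1
  u_i = v_i − Σ_{j<i} ((v_i · u_j) / (u_j · u_j)) · u_j.

Step by step this gives:
  u_1 = (-2, 0, 0)
  u_2 = (0, -2, 0)
  u_3 = (0, 0, 3)

Orthogonality check:
  u_2 · u_1 = 0 (should be 0)
  u_3 · u_1 = 0 (should be 0)
  u_3 · u_2 = 0 (should be 0)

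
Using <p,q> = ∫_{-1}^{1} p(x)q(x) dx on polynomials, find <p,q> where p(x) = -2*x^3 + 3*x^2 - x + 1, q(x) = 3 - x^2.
<p,q> = 152/15

Expand the product: p(x)·q(x) = 2*x^5 - 3*x^4 - 5*x^3 + 8*x^2 - 3*x + 3.
∫_{-1}^{1} of each monomial x^k gives [2/(k+1) if k even, 0 if k odd]. Integrating term-by-term (or equivalently evaluating the antiderivative F(x) = x^6/3 - 3*x^5/5 - 5*x^4/4 + 8*x^3/3 - 3*x^2/2 + 3*x at the endpoints):
  F(1) − F(−1) = 53/20 − (-449/60) = 152/15.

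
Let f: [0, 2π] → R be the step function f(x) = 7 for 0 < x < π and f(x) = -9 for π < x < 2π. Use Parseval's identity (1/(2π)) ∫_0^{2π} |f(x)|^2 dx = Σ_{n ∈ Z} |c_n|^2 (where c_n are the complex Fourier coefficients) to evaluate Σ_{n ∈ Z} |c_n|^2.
Σ |c_n|^2 = 65

Parseval equates the L^2 energy of f (normalised by 1/(2π)) with the ℓ^2 sum of its Fourier coefficients: (1/(2π)) ∫_0^{2π} |f|^2 = Σ |c_n|^2.
Compute the left side: (1/(2π)) [∫_0^π 7^2 dx + ∫_π^{2π} (-9)^2 dx] = (1/(2π)) · (49π + 81π) = (49 + 81)/2 = 65.
So Σ_{n ∈ Z} |c_n|^2 = 65.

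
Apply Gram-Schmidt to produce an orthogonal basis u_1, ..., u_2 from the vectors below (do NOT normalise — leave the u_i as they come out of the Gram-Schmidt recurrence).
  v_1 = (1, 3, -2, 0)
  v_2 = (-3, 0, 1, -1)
Orthogonal basis:
  u_1 = (1, 3, -2, 0)
  u_2 = (-37/14, 15/14, 2/7, -1)

Apply the Gram-Schmidt recurrence
  u_1 = v_1
  u_i = v_i − Σ_{j<i} ((v_i · u_j) / (u_j · u_j)) · u_j.

Step by step this gives:
  u_1 = (1, 3, -2, 0)
  u_2 = (-37/14, 15/14, 2/7, -1)

Orthogonality check:
  u_2 · u_1 = 0 (should be 0)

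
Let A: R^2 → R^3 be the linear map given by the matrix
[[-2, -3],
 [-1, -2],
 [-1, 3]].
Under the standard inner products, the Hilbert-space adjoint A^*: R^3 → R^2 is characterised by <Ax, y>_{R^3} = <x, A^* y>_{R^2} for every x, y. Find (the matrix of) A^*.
A^* = A^T =
[[-2, -1, -1],
 [-3, -2, 3]]

For real matrices with standard dot products, the defining identity <Ax, y> = <x, A^* y> gives (Ax)^T y = x^T (A^*) y, i.e. x^T A^T y = x^T (A^*) y. Since this holds for all x, y, we must have A^* = A^T. Therefore
A^* =
[[-2, -1, -1],
 [-3, -2, 3]].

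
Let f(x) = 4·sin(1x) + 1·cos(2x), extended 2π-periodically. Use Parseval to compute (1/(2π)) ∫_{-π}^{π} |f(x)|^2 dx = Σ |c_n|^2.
Σ |c_n|^2 = 17/2

Expand |f|^2 and use orthogonality of {sin(nx), cos(mx)} on [-π, π]:
  ∫_{-π}^{π} sin(nx)^2 dx = π, ∫ cos(mx)^2 dx = π, and cross terms integrate to 0.
So ∫_{-π}^{π} f(x)^2 dx = 4^2 · π + 1^2 · π = (16 + 1)π.
Divide by 2π: (16 + 1)/2 = 17/2.
By Parseval, this equals Σ |c_n|^2.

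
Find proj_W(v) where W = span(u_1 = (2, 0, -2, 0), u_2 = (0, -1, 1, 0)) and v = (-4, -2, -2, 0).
proj_W(v) = (-4/3, 2/3, 2/3, 0)

Set up U = [u_1 | ... | u_2] ∈ R^(4×2). The projector onto W = col(U) is P = U (U^T U)^(-1) U^T.
Compute U^T U =
  [8, -2]
  [-2, 2],
and U^T v = (-4, 0).
Solve U^T U · c = U^T v for the coefficients: c = (-2/3, -2/3). The projection is proj_W(v) = U c.
Check: (v - proj_W(v)) · u_1 = 0  (should be 0).
Check: (v - proj_W(v)) · u_2 = 0  (should be 0).
Result: proj_W(v) = (-4/3, 2/3, 2/3, 0).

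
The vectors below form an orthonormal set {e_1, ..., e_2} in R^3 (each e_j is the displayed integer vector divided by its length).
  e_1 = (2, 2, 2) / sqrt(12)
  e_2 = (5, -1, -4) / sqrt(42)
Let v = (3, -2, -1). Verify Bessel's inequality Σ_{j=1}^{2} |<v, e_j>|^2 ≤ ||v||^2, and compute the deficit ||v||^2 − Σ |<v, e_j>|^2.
Σ |<v, e_j>|^2 = 21/2; ||v||^2 = 14; deficit = 7/2

Write each e_j = u_j / sqrt(<u_j, u_j>) where u_j is the displayed integer vector. Then <v, e_j> = <v, u_j> / sqrt(<u_j, u_j>), so |<v, e_j>|^2 = <v, u_j>^2 / <u_j, u_j>.
Coefficients: <v, e_1> = 0/sqrt(12), <v, e_2> = 21/sqrt(42).
Square and sum: Σ |<v, e_j>|^2 = 21/2.
Compute ||v||^2 = v·v = 14.
Deficit = 14 − 21/2 = 7/2 ≥ 0, confirming Bessel's inequality. (The deficit equals ||v − Σ <v,e_j> e_j||^2, the squared distance from v to span{e_j}.)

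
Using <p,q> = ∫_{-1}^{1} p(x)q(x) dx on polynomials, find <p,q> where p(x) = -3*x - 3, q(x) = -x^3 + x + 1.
<p,q> = -34/5

Expand the product: p(x)·q(x) = 3*x^4 + 3*x^3 - 3*x^2 - 6*x - 3.
∫_{-1}^{1} of each monomial x^k gives [2/(k+1) if k even, 0 if k odd]. Integrating term-by-term (or equivalently evaluating the antiderivative F(x) = 3*x^5/5 + 3*x^4/4 - x^3 - 3*x^2 - 3*x at the endpoints):
  F(1) − F(−1) = -113/20 − (23/20) = -34/5.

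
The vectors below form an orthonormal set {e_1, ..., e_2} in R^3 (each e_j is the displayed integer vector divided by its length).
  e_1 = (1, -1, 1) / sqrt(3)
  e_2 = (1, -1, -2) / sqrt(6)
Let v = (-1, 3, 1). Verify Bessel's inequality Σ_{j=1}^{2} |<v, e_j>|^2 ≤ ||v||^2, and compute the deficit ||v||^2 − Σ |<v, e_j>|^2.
Σ |<v, e_j>|^2 = 9; ||v||^2 = 11; deficit = 2

Write each e_j = u_j / sqrt(<u_j, u_j>) where u_j is the displayed integer vector. Then <v, e_j> = <v, u_j> / sqrt(<u_j, u_j>), so |<v, e_j>|^2 = <v, u_j>^2 / <u_j, u_j>.
Coefficients: <v, e_1> = -3/sqrt(3), <v, e_2> = -6/sqrt(6).
Square and sum: Σ |<v, e_j>|^2 = 9.
Compute ||v||^2 = v·v = 11.
Deficit = 11 − 9 = 2 ≥ 0, confirming Bessel's inequality. (The deficit equals ||v − Σ <v,e_j> e_j||^2, the squared distance from v to span{e_j}.)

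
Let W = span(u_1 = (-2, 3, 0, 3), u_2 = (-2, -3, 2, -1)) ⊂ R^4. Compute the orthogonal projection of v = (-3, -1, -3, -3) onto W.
proj_W(v) = (-12/83, -108/83, 42/83, -66/83)

Set up U = [u_1 | ... | u_2] ∈ R^(4×2). The projector onto W = col(U) is P = U (U^T U)^(-1) U^T.
Compute U^T U =
  [22, -8]
  [-8, 18],
and U^T v = (-6, 6).
Solve U^T U · c = U^T v for the coefficients: c = (-15/83, 21/83). The projection is proj_W(v) = U c.
Check: (v - proj_W(v)) · u_1 = 0  (should be 0).
Check: (v - proj_W(v)) · u_2 = 0  (should be 0).
Result: proj_W(v) = (-12/83, -108/83, 42/83, -66/83).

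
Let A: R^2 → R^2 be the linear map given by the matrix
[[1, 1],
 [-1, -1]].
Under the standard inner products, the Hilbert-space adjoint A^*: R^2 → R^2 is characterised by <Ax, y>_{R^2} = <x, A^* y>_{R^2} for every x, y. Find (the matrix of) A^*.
A^* = A^T =
[[1, -1],
 [1, -1]]

For real matrices with standard dot products, the defining identity <Ax, y> = <x, A^* y> gives (Ax)^T y = x^T (A^*) y, i.e. x^T A^T y = x^T (A^*) y. Since this holds for all x, y, we must have A^* = A^T. Therefore
A^* =
[[1, -1],
 [1, -1]].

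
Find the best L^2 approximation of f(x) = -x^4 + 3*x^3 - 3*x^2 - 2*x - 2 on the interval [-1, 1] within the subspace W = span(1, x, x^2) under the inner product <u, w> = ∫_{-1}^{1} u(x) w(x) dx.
g(x) = -27*x^2/7 - x/5 - 67/35

The best approximation g ∈ W is the orthogonal projection of f onto W. Writing g = a_0 + a_1 x + a_2 x^2, the coefficients solve the normal equations G · a = b where
  G_{ij} = <φ_i, φ_j> and b_i = <f, φ_i>, with φ_0 = 1, φ_1 = x, φ_2 = x^2.
G =
  [2, 0, 2/3]
  [0, 2/3, 0]
  [2/3, 0, 2/5],
b = (-32/5, -2/15, -296/105).
Solving gives a_0 = -67/35, a_1 = -1/5, a_2 = -27/7, so
  g(x) = -27*x^2/7 - x/5 - 67/35.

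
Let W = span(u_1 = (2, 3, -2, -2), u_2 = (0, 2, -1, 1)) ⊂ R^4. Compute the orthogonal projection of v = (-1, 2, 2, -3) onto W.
proj_W(v) = (14/15, 2/15, -3/10, -47/30)

Set up U = [u_1 | ... | u_2] ∈ R^(4×2). The projector onto W = col(U) is P = U (U^T U)^(-1) U^T.
Compute U^T U =
  [21, 6]
  [6, 6],
and U^T v = (6, -1).
Solve U^T U · c = U^T v for the coefficients: c = (7/15, -19/30). The projection is proj_W(v) = U c.
Check: (v - proj_W(v)) · u_1 = 0  (should be 0).
Check: (v - proj_W(v)) · u_2 = 0  (should be 0).
Result: proj_W(v) = (14/15, 2/15, -3/10, -47/30).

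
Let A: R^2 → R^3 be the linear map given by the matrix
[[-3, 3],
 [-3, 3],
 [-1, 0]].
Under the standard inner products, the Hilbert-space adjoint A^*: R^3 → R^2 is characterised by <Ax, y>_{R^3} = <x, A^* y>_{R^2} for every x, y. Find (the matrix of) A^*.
A^* = A^T =
[[-3, -3, -1],
 [3, 3, 0]]

For real matrices with standard dot products, the defining identity <Ax, y> = <x, A^* y> gives (Ax)^T y = x^T (A^*) y, i.e. x^T A^T y = x^T (A^*) y. Since this holds for all x, y, we must have A^* = A^T. Therefore
A^* =
[[-3, -3, -1],
 [3, 3, 0]].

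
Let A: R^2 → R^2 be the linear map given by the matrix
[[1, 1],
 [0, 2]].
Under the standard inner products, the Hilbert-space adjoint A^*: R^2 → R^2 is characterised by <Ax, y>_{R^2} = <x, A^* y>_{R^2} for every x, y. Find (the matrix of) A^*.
A^* = A^T =
[[1, 0],
 [1, 2]]

For real matrices with standard dot products, the defining identity <Ax, y> = <x, A^* y> gives (Ax)^T y = x^T (A^*) y, i.e. x^T A^T y = x^T (A^*) y. Since this holds for all x, y, we must have A^* = A^T. Therefore
A^* =
[[1, 0],
 [1, 2]].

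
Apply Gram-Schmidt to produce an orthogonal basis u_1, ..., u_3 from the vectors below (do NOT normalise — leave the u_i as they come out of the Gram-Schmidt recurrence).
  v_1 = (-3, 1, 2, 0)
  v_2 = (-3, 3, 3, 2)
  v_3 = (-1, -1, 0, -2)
Orthogonal basis:
  u_1 = (-3, 1, 2, 0)
  u_2 = (6/7, 12/7, 3/7, 2)
  u_3 = (8/55, 16/55, 4/55, -18/55)

Apply the Gram-Schmidt recurrence
  u_1 = v_1
  u_i = v_i − Σ_{j<i} ((v_i · u_j) / (u_j · u_j)) · u_j.

Step by step this gives:
  u_1 = (-3, 1, 2, 0)
  u_2 = (6/7, 12/7, 3/7, 2)
  u_3 = (8/55, 16/55, 4/55, -18/55)

Orthogonality check:
  u_2 · u_1 = 0 (should be 0)
  u_3 · u_1 = 0 (should be 0)
  u_3 · u_2 = 0 (should be 0)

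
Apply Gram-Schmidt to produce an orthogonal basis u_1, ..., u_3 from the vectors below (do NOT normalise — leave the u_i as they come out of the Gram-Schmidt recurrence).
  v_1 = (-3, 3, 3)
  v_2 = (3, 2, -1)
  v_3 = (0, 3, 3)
Orthogonal basis:
  u_1 = (-3, 3, 3)
  u_2 = (7/3, 8/3, -1/3)
  u_3 = (27/38, -9/19, 45/38)

Apply the Gram-Schmidt recurrence
  u_1 = v_1
  u_i = v_i − Σ_{j<i} ((v_i · u_j) / (u_j · u_j)) · u_j.

Step by step this gives:
  u_1 = (-3, 3, 3)
  u_2 = (7/3, 8/3, -1/3)
  u_3 = (27/38, -9/19, 45/38)

Orthogonality check:
  u_2 · u_1 = 0 (should be 0)
  u_3 · u_1 = 0 (should be 0)
  u_3 · u_2 = 0 (should be 0)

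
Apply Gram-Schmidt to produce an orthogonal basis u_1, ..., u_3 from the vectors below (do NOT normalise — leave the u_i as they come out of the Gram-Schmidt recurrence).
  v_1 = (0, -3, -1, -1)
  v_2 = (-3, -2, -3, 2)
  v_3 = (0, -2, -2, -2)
Orthogonal basis:
  u_1 = (0, -3, -1, -1)
  u_2 = (-3, -1/11, -26/11, 29/11)
  u_3 = (-4/79, 172/237, -268/237, -248/237)

Apply the Gram-Schmidt recurrence
  u_1 = v_1
  u_i = v_i − Σ_{j<i} ((v_i · u_j) / (u_j · u_j)) · u_j.

Step by step this gives:
  u_1 = (0, -3, -1, -1)
  u_2 = (-3, -1/11, -26/11, 29/11)
  u_3 = (-4/79, 172/237, -268/237, -248/237)

Orthogonality check:
  u_2 · u_1 = 0 (should be 0)
  u_3 · u_1 = 0 (should be 0)
  u_3 · u_2 = 0 (should be 0)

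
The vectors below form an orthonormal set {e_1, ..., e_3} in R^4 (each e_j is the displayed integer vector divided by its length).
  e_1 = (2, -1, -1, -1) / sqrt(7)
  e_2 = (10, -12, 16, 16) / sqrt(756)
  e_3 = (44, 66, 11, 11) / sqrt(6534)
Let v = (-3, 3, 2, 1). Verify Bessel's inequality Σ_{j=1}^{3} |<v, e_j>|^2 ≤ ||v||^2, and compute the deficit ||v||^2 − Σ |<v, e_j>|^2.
Σ |<v, e_j>|^2 = 45/2; ||v||^2 = 23; deficit = 1/2

Write each e_j = u_j / sqrt(<u_j, u_j>) where u_j is the displayed integer vector. Then <v, e_j> = <v, u_j> / sqrt(<u_j, u_j>), so |<v, e_j>|^2 = <v, u_j>^2 / <u_j, u_j>.
Coefficients: <v, e_1> = -12/sqrt(7), <v, e_2> = -18/sqrt(756), <v, e_3> = 99/sqrt(6534).
Square and sum: Σ |<v, e_j>|^2 = 45/2.
Compute ||v||^2 = v·v = 23.
Deficit = 23 − 45/2 = 1/2 ≥ 0, confirming Bessel's inequality. (The deficit equals ||v − Σ <v,e_j> e_j||^2, the squared distance from v to span{e_j}.)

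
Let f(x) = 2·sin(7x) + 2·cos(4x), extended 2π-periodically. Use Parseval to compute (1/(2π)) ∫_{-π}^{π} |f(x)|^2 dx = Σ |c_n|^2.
Σ |c_n|^2 = 4

Expand |f|^2 and use orthogonality of {sin(nx), cos(mx)} on [-π, π]:
  ∫_{-π}^{π} sin(nx)^2 dx = π, ∫ cos(mx)^2 dx = π, and cross terms integrate to 0.
So ∫_{-π}^{π} f(x)^2 dx = 2^2 · π + 2^2 · π = (4 + 4)π.
Divide by 2π: (4 + 4)/2 = 4.
By Parseval, this equals Σ |c_n|^2.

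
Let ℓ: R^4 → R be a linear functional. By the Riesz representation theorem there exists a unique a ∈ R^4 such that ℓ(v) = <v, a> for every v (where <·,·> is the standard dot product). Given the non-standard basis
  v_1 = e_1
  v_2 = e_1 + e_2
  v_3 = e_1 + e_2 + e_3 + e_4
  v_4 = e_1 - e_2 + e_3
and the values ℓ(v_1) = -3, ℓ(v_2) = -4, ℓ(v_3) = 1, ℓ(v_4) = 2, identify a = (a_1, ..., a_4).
a = (-3, -1, 4, 1)

Write a = (a_1, ..., a_4) in the standard basis. For each basis vector v_i, ℓ(v_i) = <v_i, a> is a linear equation in the a_j's. Collect the n equations into a matrix system V a = ℓ, where row i of V is v_i (expressed in the standard basis). Since V is invertible (lower-triangular with 1s on the diagonal, up to permutation), solve by back-substitution:
  V =
[[1, 0, 0, 0],
 [1, 1, 0, 0],
 [1, 1, 1, 1],
 [1, -1, 1, 0]]
  V a = (-3, -4, 1, 2)
Solving gives a = (-3, -1, 4, 1).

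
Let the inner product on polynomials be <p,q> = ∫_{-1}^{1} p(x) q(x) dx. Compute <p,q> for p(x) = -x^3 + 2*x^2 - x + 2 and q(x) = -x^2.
<p,q> = -32/15

Expand the product: p(x)·q(x) = x^5 - 2*x^4 + x^3 - 2*x^2.
∫_{-1}^{1} of each monomial x^k gives [2/(k+1) if k even, 0 if k odd]. Integrating term-by-term (or equivalently evaluating the antiderivative F(x) = x^6/6 - 2*x^5/5 + x^4/4 - 2*x^3/3 at the endpoints):
  F(1) − F(−1) = -13/20 − (89/60) = -32/15.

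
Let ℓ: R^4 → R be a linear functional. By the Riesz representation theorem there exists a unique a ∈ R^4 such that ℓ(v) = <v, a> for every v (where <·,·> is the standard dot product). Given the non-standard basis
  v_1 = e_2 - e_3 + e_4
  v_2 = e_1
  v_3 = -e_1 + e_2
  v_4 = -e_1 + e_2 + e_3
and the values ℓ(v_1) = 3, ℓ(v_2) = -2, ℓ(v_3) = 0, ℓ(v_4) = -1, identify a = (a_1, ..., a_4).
a = (-2, -2, -1, 4)

Write a = (a_1, ..., a_4) in the standard basis. For each basis vector v_i, ℓ(v_i) = <v_i, a> is a linear equation in the a_j's. Collect the n equations into a matrix system V a = ℓ, where row i of V is v_i (expressed in the standard basis). Since V is invertible (lower-triangular with 1s on the diagonal, up to permutation), solve by back-substitution:
  V =
[[0, 1, -1, 1],
 [1, 0, 0, 0],
 [-1, 1, 0, 0],
 [-1, 1, 1, 0]]
  V a = (3, -2, 0, -1)
Solving gives a = (-2, -2, -1, 4).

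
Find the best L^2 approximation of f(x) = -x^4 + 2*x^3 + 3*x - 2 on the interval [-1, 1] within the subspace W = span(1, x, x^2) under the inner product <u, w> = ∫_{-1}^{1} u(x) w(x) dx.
g(x) = -6*x^2/7 + 21*x/5 - 67/35

The best approximation g ∈ W is the orthogonal projection of f onto W. Writing g = a_0 + a_1 x + a_2 x^2, the coefficients solve the normal equations G · a = b where
  G_{ij} = <φ_i, φ_j> and b_i = <f, φ_i>, with φ_0 = 1, φ_1 = x, φ_2 = x^2.
G =
  [2, 0, 2/3]
  [0, 2/3, 0]
  [2/3, 0, 2/5],
b = (-22/5, 14/5, -34/21).
Solving gives a_0 = -67/35, a_1 = 21/5, a_2 = -6/7, so
  g(x) = -6*x^2/7 + 21*x/5 - 67/35.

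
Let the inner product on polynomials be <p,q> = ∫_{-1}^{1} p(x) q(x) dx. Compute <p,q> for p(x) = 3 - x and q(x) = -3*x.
<p,q> = 2

Expand the product: p(x)·q(x) = 3*x^2 - 9*x.
∫_{-1}^{1} of each monomial x^k gives [2/(k+1) if k even, 0 if k odd]. Integrating term-by-term (or equivalently evaluating the antiderivative F(x) = x^3 - 9*x^2/2 at the endpoints):
  F(1) − F(−1) = -7/2 − (-11/2) = 2.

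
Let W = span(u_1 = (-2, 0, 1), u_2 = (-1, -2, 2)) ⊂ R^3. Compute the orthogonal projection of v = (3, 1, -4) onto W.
proj_W(v) = (101/29, 50/29, -88/29)

Set up U = [u_1 | ... | u_2] ∈ R^(3×2). The projector onto W = col(U) is P = U (U^T U)^(-1) U^T.
Compute U^T U =
  [5, 4]
  [4, 9],
and U^T v = (-10, -13).
Solve U^T U · c = U^T v for the coefficients: c = (-38/29, -25/29). The projection is proj_W(v) = U c.
Check: (v - proj_W(v)) · u_1 = 0  (should be 0).
Check: (v - proj_W(v)) · u_2 = 0  (should be 0).
Result: proj_W(v) = (101/29, 50/29, -88/29).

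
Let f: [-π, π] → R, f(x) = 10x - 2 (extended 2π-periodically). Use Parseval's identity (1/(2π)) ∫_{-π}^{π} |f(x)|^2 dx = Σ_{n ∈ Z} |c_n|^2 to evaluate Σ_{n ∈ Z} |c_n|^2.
Σ |c_n|^2 = 100π^2/3 + 4

Expand and integrate term by term over [-π, π]:
  ∫ (10x)^2 dx = 100·(2π^3/3); ∫ 2·10·(-2)·x dx = 0 (odd integrand); ∫ (-2)^2 dx = 4·2π.
So (1/(2π)) ∫_{-π}^{π} (10x - 2)^2 dx = 100π^2/3 + 4 = 100π^2/3 + 4.
Parseval ⇒ Σ |c_n|^2 = 100π^2/3 + 4.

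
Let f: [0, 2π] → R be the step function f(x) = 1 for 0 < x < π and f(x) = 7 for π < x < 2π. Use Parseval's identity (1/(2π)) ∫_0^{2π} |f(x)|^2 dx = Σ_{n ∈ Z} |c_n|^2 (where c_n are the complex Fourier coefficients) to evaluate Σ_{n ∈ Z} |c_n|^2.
Σ |c_n|^2 = 25

Parseval equates the L^2 energy of f (normalised by 1/(2π)) with the ℓ^2 sum of its Fourier coefficients: (1/(2π)) ∫_0^{2π} |f|^2 = Σ |c_n|^2.
Compute the left side: (1/(2π)) [∫_0^π 1^2 dx + ∫_π^{2π} 7^2 dx] = (1/(2π)) · (1π + 49π) = (1 + 49)/2 = 25.
So Σ_{n ∈ Z} |c_n|^2 = 25.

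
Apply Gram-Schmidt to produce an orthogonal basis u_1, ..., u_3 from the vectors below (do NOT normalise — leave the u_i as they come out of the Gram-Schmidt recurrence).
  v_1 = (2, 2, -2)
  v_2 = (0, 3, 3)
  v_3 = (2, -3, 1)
Orthogonal basis:
  u_1 = (2, 2, -2)
  u_2 = (0, 3, 3)
  u_3 = (8/3, -4/3, 4/3)

Apply the Gram-Schmidt recurrence
  u_1 = v_1
  u_i = v_i − Σ_{j<i} ((v_i · u_j) / (u_j · u_j)) · u_j.

Step by step this gives:
  u_1 = (2, 2, -2)
  u_2 = (0, 3, 3)
  u_3 = (8/3, -4/3, 4/3)

Orthogonality check:
  u_2 · u_1 = 0 (should be 0)
  u_3 · u_1 = 0 (should be 0)
  u_3 · u_2 = 0 (should be 0)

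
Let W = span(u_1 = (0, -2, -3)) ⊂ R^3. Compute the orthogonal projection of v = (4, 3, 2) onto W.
proj_W(v) = (0, 24/13, 36/13)

Set up U = [u_1 | ... | u_1] ∈ R^(3×1). The projector onto W = col(U) is P = U (U^T U)^(-1) U^T.
Compute U^T U =
  [13],
and U^T v = (-12).
Solve U^T U · c = U^T v for the coefficients: c = (-12/13). The projection is proj_W(v) = U c.
Check: (v - proj_W(v)) · u_1 = 0  (should be 0).
Result: proj_W(v) = (0, 24/13, 36/13).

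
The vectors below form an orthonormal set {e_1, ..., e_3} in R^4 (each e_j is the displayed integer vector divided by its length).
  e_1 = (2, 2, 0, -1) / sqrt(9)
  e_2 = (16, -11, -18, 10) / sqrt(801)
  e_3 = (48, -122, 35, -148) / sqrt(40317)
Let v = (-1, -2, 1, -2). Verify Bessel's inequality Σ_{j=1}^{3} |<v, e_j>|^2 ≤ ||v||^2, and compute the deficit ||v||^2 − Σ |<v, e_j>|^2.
Σ |<v, e_j>|^2 = 4505/453; ||v||^2 = 10; deficit = 25/453

Write each e_j = u_j / sqrt(<u_j, u_j>) where u_j is the displayed integer vector. Then <v, e_j> = <v, u_j> / sqrt(<u_j, u_j>), so |<v, e_j>|^2 = <v, u_j>^2 / <u_j, u_j>.
Coefficients: <v, e_1> = -4/sqrt(9), <v, e_2> = -32/sqrt(801), <v, e_3> = 527/sqrt(40317).
Square and sum: Σ |<v, e_j>|^2 = 4505/453.
Compute ||v||^2 = v·v = 10.
Deficit = 10 − 4505/453 = 25/453 ≥ 0, confirming Bessel's inequality. (The deficit equals ||v − Σ <v,e_j> e_j||^2, the squared distance from v to span{e_j}.)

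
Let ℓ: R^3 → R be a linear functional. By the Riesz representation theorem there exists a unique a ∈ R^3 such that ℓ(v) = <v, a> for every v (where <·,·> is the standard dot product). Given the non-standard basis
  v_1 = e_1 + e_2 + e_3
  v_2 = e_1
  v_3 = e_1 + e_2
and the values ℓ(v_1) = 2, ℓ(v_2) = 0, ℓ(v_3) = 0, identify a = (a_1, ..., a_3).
a = (0, 0, 2)

Write a = (a_1, ..., a_3) in the standard basis. For each basis vector v_i, ℓ(v_i) = <v_i, a> is a linear equation in the a_j's. Collect the n equations into a matrix system V a = ℓ, where row i of V is v_i (expressed in the standard basis). Since V is invertible (lower-triangular with 1s on the diagonal, up to permutation), solve by back-substitution:
  V =
[[1, 1, 1],
 [1, 0, 0],
 [1, 1, 0]]
  V a = (2, 0, 0)
Solving gives a = (0, 0, 2).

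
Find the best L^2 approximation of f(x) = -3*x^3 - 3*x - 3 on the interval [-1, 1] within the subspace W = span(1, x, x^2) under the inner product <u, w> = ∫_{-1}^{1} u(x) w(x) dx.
g(x) = -24*x/5 - 3

The best approximation g ∈ W is the orthogonal projection of f onto W. Writing g = a_0 + a_1 x + a_2 x^2, the coefficients solve the normal equations G · a = b where
  G_{ij} = <φ_i, φ_j> and b_i = <f, φ_i>, with φ_0 = 1, φ_1 = x, φ_2 = x^2.
G =
  [2, 0, 2/3]
  [0, 2/3, 0]
  [2/3, 0, 2/5],
b = (-6, -16/5, -2).
Solving gives a_0 = -3, a_1 = -24/5, a_2 = 0, so
  g(x) = -24*x/5 - 3.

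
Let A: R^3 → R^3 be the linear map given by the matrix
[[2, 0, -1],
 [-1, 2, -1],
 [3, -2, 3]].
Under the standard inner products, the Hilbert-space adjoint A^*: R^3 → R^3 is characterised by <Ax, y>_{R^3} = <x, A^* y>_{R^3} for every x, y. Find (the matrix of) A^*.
A^* = A^T =
[[2, -1, 3],
 [0, 2, -2],
 [-1, -1, 3]]

For real matrices with standard dot products, the defining identity <Ax, y> = <x, A^* y> gives (Ax)^T y = x^T (A^*) y, i.e. x^T A^T y = x^T (A^*) y. Since this holds for all x, y, we must have A^* = A^T. Therefore
A^* =
[[2, -1, 3],
 [0, 2, -2],
 [-1, -1, 3]].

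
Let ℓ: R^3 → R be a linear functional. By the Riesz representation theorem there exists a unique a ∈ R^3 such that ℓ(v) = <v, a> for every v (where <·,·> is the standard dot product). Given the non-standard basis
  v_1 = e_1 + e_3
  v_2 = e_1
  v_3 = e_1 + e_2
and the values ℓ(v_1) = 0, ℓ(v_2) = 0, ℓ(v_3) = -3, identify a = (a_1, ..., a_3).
a = (0, -3, 0)

Write a = (a_1, ..., a_3) in the standard basis. For each basis vector v_i, ℓ(v_i) = <v_i, a> is a linear equation in the a_j's. Collect the n equations into a matrix system V a = ℓ, where row i of V is v_i (expressed in the standard basis). Since V is invertible (lower-triangular with 1s on the diagonal, up to permutation), solve by back-substitution:
  V =
[[1, 0, 1],
 [1, 0, 0],
 [1, 1, 0]]
  V a = (0, 0, -3)
Solving gives a = (0, -3, 0).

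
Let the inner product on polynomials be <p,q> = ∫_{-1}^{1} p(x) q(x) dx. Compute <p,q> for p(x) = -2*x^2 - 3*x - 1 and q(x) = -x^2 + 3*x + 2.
<p,q> = -56/5

Expand the product: p(x)·q(x) = 2*x^4 - 3*x^3 - 12*x^2 - 9*x - 2.
∫_{-1}^{1} of each monomial x^k gives [2/(k+1) if k even, 0 if k odd]. Integrating term-by-term (or equivalently evaluating the antiderivative F(x) = 2*x^5/5 - 3*x^4/4 - 4*x^3 - 9*x^2/2 - 2*x at the endpoints):
  F(1) − F(−1) = -217/20 − (7/20) = -56/5.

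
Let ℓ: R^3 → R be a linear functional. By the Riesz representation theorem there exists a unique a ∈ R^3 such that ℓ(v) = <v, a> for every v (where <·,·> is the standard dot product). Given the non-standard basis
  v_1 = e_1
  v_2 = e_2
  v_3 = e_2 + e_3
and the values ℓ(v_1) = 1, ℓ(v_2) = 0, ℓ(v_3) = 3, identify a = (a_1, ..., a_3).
a = (1, 0, 3)

Write a = (a_1, ..., a_3) in the standard basis. For each basis vector v_i, ℓ(v_i) = <v_i, a> is a linear equation in the a_j's. Collect the n equations into a matrix system V a = ℓ, where row i of V is v_i (expressed in the standard basis). Since V is invertible (lower-triangular with 1s on the diagonal, up to permutation), solve by back-substitution:
  V =
[[1, 0, 0],
 [0, 1, 0],
 [0, 1, 1]]
  V a = (1, 0, 3)
Solving gives a = (1, 0, 3).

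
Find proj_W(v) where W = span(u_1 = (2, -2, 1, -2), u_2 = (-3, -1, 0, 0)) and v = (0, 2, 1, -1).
proj_W(v) = (9/19, 11/19, -3/19, 6/19)

Set up U = [u_1 | ... | u_2] ∈ R^(4×2). The projector onto W = col(U) is P = U (U^T U)^(-1) U^T.
Compute U^T U =
  [13, -4]
  [-4, 10],
and U^T v = (-1, -2).
Solve U^T U · c = U^T v for the coefficients: c = (-3/19, -5/19). The projection is proj_W(v) = U c.
Check: (v - proj_W(v)) · u_1 = 0  (should be 0).
Check: (v - proj_W(v)) · u_2 = 0  (should be 0).
Result: proj_W(v) = (9/19, 11/19, -3/19, 6/19).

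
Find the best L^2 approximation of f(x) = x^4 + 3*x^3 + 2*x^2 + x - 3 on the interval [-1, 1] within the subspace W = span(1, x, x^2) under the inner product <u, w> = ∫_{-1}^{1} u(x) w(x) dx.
g(x) = 20*x^2/7 + 14*x/5 - 108/35

The best approximation g ∈ W is the orthogonal projection of f onto W. Writing g = a_0 + a_1 x + a_2 x^2, the coefficients solve the normal equations G · a = b where
  G_{ij} = <φ_i, φ_j> and b_i = <f, φ_i>, with φ_0 = 1, φ_1 = x, φ_2 = x^2.
G =
  [2, 0, 2/3]
  [0, 2/3, 0]
  [2/3, 0, 2/5],
b = (-64/15, 28/15, -32/35).
Solving gives a_0 = -108/35, a_1 = 14/5, a_2 = 20/7, so
  g(x) = 20*x^2/7 + 14*x/5 - 108/35.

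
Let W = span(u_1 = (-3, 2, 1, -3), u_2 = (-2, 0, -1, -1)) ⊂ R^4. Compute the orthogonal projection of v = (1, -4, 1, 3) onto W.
proj_W(v) = (85/37, -66/37, -40/37, 92/37)

Set up U = [u_1 | ... | u_2] ∈ R^(4×2). The projector onto W = col(U) is P = U (U^T U)^(-1) U^T.
Compute U^T U =
  [23, 8]
  [8, 6],
and U^T v = (-19, -6).
Solve U^T U · c = U^T v for the coefficients: c = (-33/37, 7/37). The projection is proj_W(v) = U c.
Check: (v - proj_W(v)) · u_1 = 0  (should be 0).
Check: (v - proj_W(v)) · u_2 = 0  (should be 0).
Result: proj_W(v) = (85/37, -66/37, -40/37, 92/37).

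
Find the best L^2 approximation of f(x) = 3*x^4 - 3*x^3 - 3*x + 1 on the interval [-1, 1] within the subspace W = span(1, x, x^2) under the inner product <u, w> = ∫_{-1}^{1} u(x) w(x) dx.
g(x) = 18*x^2/7 - 24*x/5 + 26/35

The best approximation g ∈ W is the orthogonal projection of f onto W. Writing g = a_0 + a_1 x + a_2 x^2, the coefficients solve the normal equations G · a = b where
  G_{ij} = <φ_i, φ_j> and b_i = <f, φ_i>, with φ_0 = 1, φ_1 = x, φ_2 = x^2.
G =
  [2, 0, 2/3]
  [0, 2/3, 0]
  [2/3, 0, 2/5],
b = (16/5, -16/5, 32/21).
Solving gives a_0 = 26/35, a_1 = -24/5, a_2 = 18/7, so
  g(x) = 18*x^2/7 - 24*x/5 + 26/35.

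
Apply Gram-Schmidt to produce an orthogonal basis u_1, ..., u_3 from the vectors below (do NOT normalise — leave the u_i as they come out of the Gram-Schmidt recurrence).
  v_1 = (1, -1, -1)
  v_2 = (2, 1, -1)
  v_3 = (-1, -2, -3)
Orthogonal basis:
  u_1 = (1, -1, -1)
  u_2 = (4/3, 5/3, -1/3)
  u_3 = (-9/7, 9/14, -27/14)

Apply the Gram-Schmidt recurrence
  u_1 = v_1
  u_i = v_i − Σ_{j<i} ((v_i · u_j) / (u_j · u_j)) · u_j.

Step by step this gives:
  u_1 = (1, -1, -1)
  u_2 = (4/3, 5/3, -1/3)
  u_3 = (-9/7, 9/14, -27/14)

Orthogonality check:
  u_2 · u_1 = 0 (should be 0)
  u_3 · u_1 = 0 (should be 0)
  u_3 · u_2 = 0 (should be 0)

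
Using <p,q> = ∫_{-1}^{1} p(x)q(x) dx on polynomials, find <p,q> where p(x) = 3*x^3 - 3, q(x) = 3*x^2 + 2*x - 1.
<p,q> = 12/5

Expand the product: p(x)·q(x) = 9*x^5 + 6*x^4 - 3*x^3 - 9*x^2 - 6*x + 3.
∫_{-1}^{1} of each monomial x^k gives [2/(k+1) if k even, 0 if k odd]. Integrating term-by-term (or equivalently evaluating the antiderivative F(x) = 3*x^6/2 + 6*x^5/5 - 3*x^4/4 - 3*x^3 - 3*x^2 + 3*x at the endpoints):
  F(1) − F(−1) = -21/20 − (-69/20) = 12/5.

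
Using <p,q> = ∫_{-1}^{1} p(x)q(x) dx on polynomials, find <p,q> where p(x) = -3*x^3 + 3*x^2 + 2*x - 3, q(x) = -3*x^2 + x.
<p,q> = 38/15

Expand the product: p(x)·q(x) = 9*x^5 - 12*x^4 - 3*x^3 + 11*x^2 - 3*x.
∫_{-1}^{1} of each monomial x^k gives [2/(k+1) if k even, 0 if k odd]. Integrating term-by-term (or equivalently evaluating the antiderivative F(x) = 3*x^6/2 - 12*x^5/5 - 3*x^4/4 + 11*x^3/3 - 3*x^2/2 at the endpoints):
  F(1) − F(−1) = 31/60 − (-121/60) = 38/15.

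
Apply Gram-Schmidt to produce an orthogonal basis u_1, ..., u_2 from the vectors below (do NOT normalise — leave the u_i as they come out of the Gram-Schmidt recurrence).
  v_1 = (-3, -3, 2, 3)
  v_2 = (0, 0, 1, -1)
Orthogonal basis:
  u_1 = (-3, -3, 2, 3)
  u_2 = (-3/31, -3/31, 33/31, -28/31)

Apply the Gram-Schmidt recurrence
  u_1 = v_1
  u_i = v_i − Σ_{j<i} ((v_i · u_j) / (u_j · u_j)) · u_j.

Step by step this gives:
  u_1 = (-3, -3, 2, 3)
  u_2 = (-3/31, -3/31, 33/31, -28/31)

Orthogonality check:
  u_2 · u_1 = 0 (should be 0)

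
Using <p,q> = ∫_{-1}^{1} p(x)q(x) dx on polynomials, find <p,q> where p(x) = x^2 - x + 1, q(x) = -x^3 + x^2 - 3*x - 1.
<p,q> = 4/5

Expand the product: p(x)·q(x) = -x^5 + 2*x^4 - 5*x^3 + 3*x^2 - 2*x - 1.
∫_{-1}^{1} of each monomial x^k gives [2/(k+1) if k even, 0 if k odd]. Integrating term-by-term (or equivalently evaluating the antiderivative F(x) = -x^6/6 + 2*x^5/5 - 5*x^4/4 + x^3 - x^2 - x at the endpoints):
  F(1) − F(−1) = -121/60 − (-169/60) = 4/5.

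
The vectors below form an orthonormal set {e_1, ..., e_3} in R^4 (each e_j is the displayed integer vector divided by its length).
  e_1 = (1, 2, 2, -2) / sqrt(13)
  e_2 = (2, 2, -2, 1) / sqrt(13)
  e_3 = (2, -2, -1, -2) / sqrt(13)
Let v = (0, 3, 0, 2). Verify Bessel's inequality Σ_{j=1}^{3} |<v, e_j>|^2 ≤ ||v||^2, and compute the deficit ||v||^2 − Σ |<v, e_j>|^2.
Σ |<v, e_j>|^2 = 168/13; ||v||^2 = 13; deficit = 1/13

Write each e_j = u_j / sqrt(<u_j, u_j>) where u_j is the displayed integer vector. Then <v, e_j> = <v, u_j> / sqrt(<u_j, u_j>), so |<v, e_j>|^2 = <v, u_j>^2 / <u_j, u_j>.
Coefficients: <v, e_1> = 2/sqrt(13), <v, e_2> = 8/sqrt(13), <v, e_3> = -10/sqrt(13).
Square and sum: Σ |<v, e_j>|^2 = 168/13.
Compute ||v||^2 = v·v = 13.
Deficit = 13 − 168/13 = 1/13 ≥ 0, confirming Bessel's inequality. (The deficit equals ||v − Σ <v,e_j> e_j||^2, the squared distance from v to span{e_j}.)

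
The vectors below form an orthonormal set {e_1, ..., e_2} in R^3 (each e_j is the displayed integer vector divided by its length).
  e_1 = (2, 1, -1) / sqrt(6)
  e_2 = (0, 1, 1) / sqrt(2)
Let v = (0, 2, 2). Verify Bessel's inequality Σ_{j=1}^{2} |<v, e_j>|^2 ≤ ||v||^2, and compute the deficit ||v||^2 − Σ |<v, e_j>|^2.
Σ |<v, e_j>|^2 = 8; ||v||^2 = 8; deficit = 0

Write each e_j = u_j / sqrt(<u_j, u_j>) where u_j is the displayed integer vector. Then <v, e_j> = <v, u_j> / sqrt(<u_j, u_j>), so |<v, e_j>|^2 = <v, u_j>^2 / <u_j, u_j>.
Coefficients: <v, e_1> = 0/sqrt(6), <v, e_2> = 4/sqrt(2).
Square and sum: Σ |<v, e_j>|^2 = 8.
Compute ||v||^2 = v·v = 8.
Deficit = 8 − 8 = 0 ≥ 0, confirming Bessel's inequality. (The deficit equals ||v − Σ <v,e_j> e_j||^2, the squared distance from v to span{e_j}.)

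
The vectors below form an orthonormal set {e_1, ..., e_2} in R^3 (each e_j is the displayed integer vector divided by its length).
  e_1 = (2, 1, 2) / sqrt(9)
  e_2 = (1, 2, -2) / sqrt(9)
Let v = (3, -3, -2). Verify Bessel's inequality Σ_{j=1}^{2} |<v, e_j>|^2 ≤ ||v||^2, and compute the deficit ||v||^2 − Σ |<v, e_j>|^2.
Σ |<v, e_j>|^2 = 2/9; ||v||^2 = 22; deficit = 196/9

Write each e_j = u_j / sqrt(<u_j, u_j>) where u_j is the displayed integer vector. Then <v, e_j> = <v, u_j> / sqrt(<u_j, u_j>), so |<v, e_j>|^2 = <v, u_j>^2 / <u_j, u_j>.
Coefficients: <v, e_1> = -1/sqrt(9), <v, e_2> = 1/sqrt(9).
Square and sum: Σ |<v, e_j>|^2 = 2/9.
Compute ||v||^2 = v·v = 22.
Deficit = 22 − 2/9 = 196/9 ≥ 0, confirming Bessel's inequality. (The deficit equals ||v − Σ <v,e_j> e_j||^2, the squared distance from v to span{e_j}.)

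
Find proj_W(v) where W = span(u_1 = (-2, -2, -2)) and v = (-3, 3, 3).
proj_W(v) = (1, 1, 1)

Set up U = [u_1 | ... | u_1] ∈ R^(3×1). The projector onto W = col(U) is P = U (U^T U)^(-1) U^T.
Compute U^T U =
  [12],
and U^T v = (-6).
Solve U^T U · c = U^T v for the coefficients: c = (-1/2). The projection is proj_W(v) = U c.
Check: (v - proj_W(v)) · u_1 = 0  (should be 0).
Result: proj_W(v) = (1, 1, 1).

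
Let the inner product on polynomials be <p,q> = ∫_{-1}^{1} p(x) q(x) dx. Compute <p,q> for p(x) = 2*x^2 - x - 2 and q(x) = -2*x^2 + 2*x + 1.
<p,q> = -44/15

Expand the product: p(x)·q(x) = -4*x^4 + 6*x^3 + 4*x^2 - 5*x - 2.
∫_{-1}^{1} of each monomial x^k gives [2/(k+1) if k even, 0 if k odd]. Integrating term-by-term (or equivalently evaluating the antiderivative F(x) = -4*x^5/5 + 3*x^4/2 + 4*x^3/3 - 5*x^2/2 - 2*x at the endpoints):
  F(1) − F(−1) = -37/15 − (7/15) = -44/15.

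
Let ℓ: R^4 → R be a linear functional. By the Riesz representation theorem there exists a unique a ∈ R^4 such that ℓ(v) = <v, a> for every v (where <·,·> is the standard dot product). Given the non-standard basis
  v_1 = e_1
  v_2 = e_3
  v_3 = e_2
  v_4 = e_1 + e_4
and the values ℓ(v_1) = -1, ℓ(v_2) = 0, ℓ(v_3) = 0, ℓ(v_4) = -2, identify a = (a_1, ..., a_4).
a = (-1, 0, 0, -1)

Write a = (a_1, ..., a_4) in the standard basis. For each basis vector v_i, ℓ(v_i) = <v_i, a> is a linear equation in the a_j's. Collect the n equations into a matrix system V a = ℓ, where row i of V is v_i (expressed in the standard basis). Since V is invertible (lower-triangular with 1s on the diagonal, up to permutation), solve by back-substitution:
  V =
[[1, 0, 0, 0],
 [0, 0, 1, 0],
 [0, 1, 0, 0],
 [1, 0, 0, 1]]
  V a = (-1, 0, 0, -2)
Solving gives a = (-1, 0, 0, -1).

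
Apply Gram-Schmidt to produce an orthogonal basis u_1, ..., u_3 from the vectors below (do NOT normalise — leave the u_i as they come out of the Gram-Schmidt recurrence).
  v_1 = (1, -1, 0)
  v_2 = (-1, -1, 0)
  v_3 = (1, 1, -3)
Orthogonal basis:
  u_1 = (1, -1, 0)
  u_2 = (-1, -1, 0)
  u_3 = (0, 0, -3)

Apply the Gram-Schmidt recurrence
  u_1 = v_1
  u_i = v_i − Σ_{j<i} ((v_i · u_j) / (u_j · u_j)) · u_j.

Step by step this gives:
  u_1 = (1, -1, 0)
  u_2 = (-1, -1, 0)
  u_3 = (0, 0, -3)

Orthogonality check:
  u_2 · u_1 = 0 (should be 0)
  u_3 · u_1 = 0 (should be 0)
  u_3 · u_2 = 0 (should be 0)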